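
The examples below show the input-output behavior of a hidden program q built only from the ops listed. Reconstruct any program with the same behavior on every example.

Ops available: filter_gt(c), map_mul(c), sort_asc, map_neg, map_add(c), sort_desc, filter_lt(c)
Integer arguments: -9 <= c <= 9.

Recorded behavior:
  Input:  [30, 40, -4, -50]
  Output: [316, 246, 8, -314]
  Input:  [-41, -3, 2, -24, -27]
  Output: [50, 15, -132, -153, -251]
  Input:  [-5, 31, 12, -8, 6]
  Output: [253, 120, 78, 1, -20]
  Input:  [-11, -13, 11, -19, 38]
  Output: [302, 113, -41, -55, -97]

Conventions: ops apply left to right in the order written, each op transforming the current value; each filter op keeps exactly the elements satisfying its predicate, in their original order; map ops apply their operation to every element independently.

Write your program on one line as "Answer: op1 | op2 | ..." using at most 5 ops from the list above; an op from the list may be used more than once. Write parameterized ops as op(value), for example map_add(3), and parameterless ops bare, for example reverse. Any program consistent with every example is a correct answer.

map_add(6) | map_mul(-7) | sort_asc | map_neg | map_add(-6)

Check, running the answer program on each example:
  [30, 40, -4, -50] -> [36, 46, 2, -44] -> [-252, -322, -14, 308] -> [-322, -252, -14, 308] -> [322, 252, 14, -308] -> [316, 246, 8, -314]
  [-41, -3, 2, -24, -27] -> [-35, 3, 8, -18, -21] -> [245, -21, -56, 126, 147] -> [-56, -21, 126, 147, 245] -> [56, 21, -126, -147, -245] -> [50, 15, -132, -153, -251]
  [-5, 31, 12, -8, 6] -> [1, 37, 18, -2, 12] -> [-7, -259, -126, 14, -84] -> [-259, -126, -84, -7, 14] -> [259, 126, 84, 7, -14] -> [253, 120, 78, 1, -20]
  [-11, -13, 11, -19, 38] -> [-5, -7, 17, -13, 44] -> [35, 49, -119, 91, -308] -> [-308, -119, 35, 49, 91] -> [308, 119, -35, -49, -91] -> [302, 113, -41, -55, -97]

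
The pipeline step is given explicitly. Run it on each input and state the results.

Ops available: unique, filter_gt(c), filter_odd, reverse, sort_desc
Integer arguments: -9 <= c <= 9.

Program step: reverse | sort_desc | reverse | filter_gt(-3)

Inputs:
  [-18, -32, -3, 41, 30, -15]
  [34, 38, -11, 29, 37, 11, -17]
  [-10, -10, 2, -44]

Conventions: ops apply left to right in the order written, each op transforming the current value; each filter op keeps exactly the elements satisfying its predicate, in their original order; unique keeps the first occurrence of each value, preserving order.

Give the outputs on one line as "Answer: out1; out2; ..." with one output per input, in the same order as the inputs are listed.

[30, 41]; [11, 29, 34, 37, 38]; [2]

Execution, op by op:
  [-18, -32, -3, 41, 30, -15] -> [-15, 30, 41, -3, -32, -18] -> [41, 30, -3, -15, -18, -32] -> [-32, -18, -15, -3, 30, 41] -> [30, 41]
  [34, 38, -11, 29, 37, 11, -17] -> [-17, 11, 37, 29, -11, 38, 34] -> [38, 37, 34, 29, 11, -11, -17] -> [-17, -11, 11, 29, 34, 37, 38] -> [11, 29, 34, 37, 38]
  [-10, -10, 2, -44] -> [-44, 2, -10, -10] -> [2, -10, -10, -44] -> [-44, -10, -10, 2] -> [2]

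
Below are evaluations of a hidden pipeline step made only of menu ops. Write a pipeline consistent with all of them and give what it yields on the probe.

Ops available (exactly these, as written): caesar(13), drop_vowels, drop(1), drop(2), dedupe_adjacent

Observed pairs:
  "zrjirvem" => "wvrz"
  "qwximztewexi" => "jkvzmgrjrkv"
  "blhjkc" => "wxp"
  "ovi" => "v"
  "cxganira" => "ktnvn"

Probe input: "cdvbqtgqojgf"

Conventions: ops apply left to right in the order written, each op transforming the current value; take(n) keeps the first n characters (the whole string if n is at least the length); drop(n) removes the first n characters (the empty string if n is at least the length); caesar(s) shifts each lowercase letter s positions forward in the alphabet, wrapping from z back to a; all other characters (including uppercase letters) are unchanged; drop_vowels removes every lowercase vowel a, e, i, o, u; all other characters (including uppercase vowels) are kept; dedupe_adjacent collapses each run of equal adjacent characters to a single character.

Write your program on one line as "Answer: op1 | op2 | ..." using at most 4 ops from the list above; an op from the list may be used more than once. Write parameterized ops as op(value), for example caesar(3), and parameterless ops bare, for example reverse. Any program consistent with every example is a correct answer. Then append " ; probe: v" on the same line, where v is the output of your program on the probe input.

caesar(13) | drop_vowels | drop(1) ; probe: "qdgtdbwts"

Check, running the answer program on each example:
  "zrjirvem" -> "mewveirz" -> "mwvrz" -> "wvrz"
  "qwximztewexi" -> "djkvzmgrjrkv" -> "djkvzmgrjrkv" -> "jkvzmgrjrkv"
  "blhjkc" -> "oyuwxp" -> "ywxp" -> "wxp"
  "ovi" -> "biv" -> "bv" -> "v"
  "cxganira" -> "pktnaven" -> "pktnvn" -> "ktnvn"
  probe: "cdvbqtgqojgf" -> "pqiodgtdbwts" -> "pqdgtdbwts" -> "qdgtdbwts"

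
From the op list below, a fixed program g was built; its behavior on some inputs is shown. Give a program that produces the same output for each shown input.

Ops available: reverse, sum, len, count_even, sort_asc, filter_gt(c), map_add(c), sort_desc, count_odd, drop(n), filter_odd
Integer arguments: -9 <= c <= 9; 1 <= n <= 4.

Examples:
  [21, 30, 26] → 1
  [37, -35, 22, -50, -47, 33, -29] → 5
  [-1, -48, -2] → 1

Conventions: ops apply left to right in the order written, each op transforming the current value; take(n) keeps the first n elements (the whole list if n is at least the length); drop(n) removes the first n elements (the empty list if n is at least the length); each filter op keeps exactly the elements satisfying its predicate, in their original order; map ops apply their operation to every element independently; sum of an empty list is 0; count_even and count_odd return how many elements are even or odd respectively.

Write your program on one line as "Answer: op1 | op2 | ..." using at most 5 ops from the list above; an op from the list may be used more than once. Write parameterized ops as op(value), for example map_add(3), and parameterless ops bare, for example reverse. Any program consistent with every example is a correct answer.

map_add(-7) | sort_desc | sort_asc | count_even

Check, running the answer program on each example:
  [21, 30, 26] -> [14, 23, 19] -> [23, 19, 14] -> [14, 19, 23] -> 1
  [37, -35, 22, -50, -47, 33, -29] -> [30, -42, 15, -57, -54, 26, -36] -> [30, 26, 15, -36, -42, -54, -57] -> [-57, -54, -42, -36, 15, 26, 30] -> 5
  [-1, -48, -2] -> [-8, -55, -9] -> [-8, -9, -55] -> [-55, -9, -8] -> 1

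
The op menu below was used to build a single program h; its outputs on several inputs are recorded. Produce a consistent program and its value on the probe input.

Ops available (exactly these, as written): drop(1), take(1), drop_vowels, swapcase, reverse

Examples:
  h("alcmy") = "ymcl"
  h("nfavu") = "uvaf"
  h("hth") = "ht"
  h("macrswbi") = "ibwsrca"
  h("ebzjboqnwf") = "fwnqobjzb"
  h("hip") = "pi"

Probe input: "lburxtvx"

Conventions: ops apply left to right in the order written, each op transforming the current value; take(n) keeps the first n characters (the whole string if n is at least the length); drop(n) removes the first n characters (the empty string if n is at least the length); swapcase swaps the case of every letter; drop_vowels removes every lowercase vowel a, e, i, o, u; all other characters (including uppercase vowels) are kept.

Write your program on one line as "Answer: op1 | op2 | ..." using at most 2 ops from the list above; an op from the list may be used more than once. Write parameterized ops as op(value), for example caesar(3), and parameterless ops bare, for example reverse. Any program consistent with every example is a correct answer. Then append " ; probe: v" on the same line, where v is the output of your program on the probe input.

drop(1) | reverse ; probe: "xvtxrub"

Check, running the answer program on each example:
  "alcmy" -> "lcmy" -> "ymcl"
  "nfavu" -> "favu" -> "uvaf"
  "hth" -> "th" -> "ht"
  "macrswbi" -> "acrswbi" -> "ibwsrca"
  "ebzjboqnwf" -> "bzjboqnwf" -> "fwnqobjzb"
  "hip" -> "ip" -> "pi"
  probe: "lburxtvx" -> "burxtvx" -> "xvtxrub"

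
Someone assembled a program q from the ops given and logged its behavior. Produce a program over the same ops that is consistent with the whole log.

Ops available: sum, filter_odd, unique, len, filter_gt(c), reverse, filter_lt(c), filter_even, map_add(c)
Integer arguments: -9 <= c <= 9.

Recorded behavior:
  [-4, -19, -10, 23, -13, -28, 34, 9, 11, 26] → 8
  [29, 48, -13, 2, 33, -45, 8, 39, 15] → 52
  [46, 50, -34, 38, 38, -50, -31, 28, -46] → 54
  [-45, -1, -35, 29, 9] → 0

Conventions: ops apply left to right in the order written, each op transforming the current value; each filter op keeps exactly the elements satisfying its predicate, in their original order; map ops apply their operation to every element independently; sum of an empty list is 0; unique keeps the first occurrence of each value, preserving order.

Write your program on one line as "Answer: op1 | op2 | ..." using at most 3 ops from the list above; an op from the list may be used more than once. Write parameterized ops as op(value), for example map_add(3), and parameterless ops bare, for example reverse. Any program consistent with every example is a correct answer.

filter_even | map_add(-2) | sum

Check, running the answer program on each example:
  [-4, -19, -10, 23, -13, -28, 34, 9, 11, 26] -> [-4, -10, -28, 34, 26] -> [-6, -12, -30, 32, 24] -> 8
  [29, 48, -13, 2, 33, -45, 8, 39, 15] -> [48, 2, 8] -> [46, 0, 6] -> 52
  [46, 50, -34, 38, 38, -50, -31, 28, -46] -> [46, 50, -34, 38, 38, -50, 28, -46] -> [44, 48, -36, 36, 36, -52, 26, -48] -> 54
  [-45, -1, -35, 29, 9] -> [] -> [] -> 0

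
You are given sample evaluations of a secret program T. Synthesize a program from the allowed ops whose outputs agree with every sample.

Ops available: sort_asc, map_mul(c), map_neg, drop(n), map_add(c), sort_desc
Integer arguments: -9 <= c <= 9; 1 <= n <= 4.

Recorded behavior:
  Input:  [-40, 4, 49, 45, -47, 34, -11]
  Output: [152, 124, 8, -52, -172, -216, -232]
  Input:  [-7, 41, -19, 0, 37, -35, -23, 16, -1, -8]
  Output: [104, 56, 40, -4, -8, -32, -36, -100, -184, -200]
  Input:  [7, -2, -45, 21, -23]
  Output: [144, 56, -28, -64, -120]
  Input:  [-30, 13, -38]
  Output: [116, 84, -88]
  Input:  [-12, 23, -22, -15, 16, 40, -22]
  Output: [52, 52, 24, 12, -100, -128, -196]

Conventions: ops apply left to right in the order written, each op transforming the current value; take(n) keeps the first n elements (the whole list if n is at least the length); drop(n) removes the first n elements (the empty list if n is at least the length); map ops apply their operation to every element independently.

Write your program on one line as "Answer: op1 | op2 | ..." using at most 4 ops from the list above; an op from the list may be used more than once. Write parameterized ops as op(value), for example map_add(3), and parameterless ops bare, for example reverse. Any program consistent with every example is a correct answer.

map_add(9) | sort_asc | map_mul(-2) | map_mul(2)

Check, running the answer program on each example:
  [-40, 4, 49, 45, -47, 34, -11] -> [-31, 13, 58, 54, -38, 43, -2] -> [-38, -31, -2, 13, 43, 54, 58] -> [76, 62, 4, -26, -86, -108, -116] -> [152, 124, 8, -52, -172, -216, -232]
  [-7, 41, -19, 0, 37, -35, -23, 16, -1, -8] -> [2, 50, -10, 9, 46, -26, -14, 25, 8, 1] -> [-26, -14, -10, 1, 2, 8, 9, 25, 46, 50] -> [52, 28, 20, -2, -4, -16, -18, -50, -92, -100] -> [104, 56, 40, -4, -8, -32, -36, -100, -184, -200]
  [7, -2, -45, 21, -23] -> [16, 7, -36, 30, -14] -> [-36, -14, 7, 16, 30] -> [72, 28, -14, -32, -60] -> [144, 56, -28, -64, -120]
  [-30, 13, -38] -> [-21, 22, -29] -> [-29, -21, 22] -> [58, 42, -44] -> [116, 84, -88]
  [-12, 23, -22, -15, 16, 40, -22] -> [-3, 32, -13, -6, 25, 49, -13] -> [-13, -13, -6, -3, 25, 32, 49] -> [26, 26, 12, 6, -50, -64, -98] -> [52, 52, 24, 12, -100, -128, -196]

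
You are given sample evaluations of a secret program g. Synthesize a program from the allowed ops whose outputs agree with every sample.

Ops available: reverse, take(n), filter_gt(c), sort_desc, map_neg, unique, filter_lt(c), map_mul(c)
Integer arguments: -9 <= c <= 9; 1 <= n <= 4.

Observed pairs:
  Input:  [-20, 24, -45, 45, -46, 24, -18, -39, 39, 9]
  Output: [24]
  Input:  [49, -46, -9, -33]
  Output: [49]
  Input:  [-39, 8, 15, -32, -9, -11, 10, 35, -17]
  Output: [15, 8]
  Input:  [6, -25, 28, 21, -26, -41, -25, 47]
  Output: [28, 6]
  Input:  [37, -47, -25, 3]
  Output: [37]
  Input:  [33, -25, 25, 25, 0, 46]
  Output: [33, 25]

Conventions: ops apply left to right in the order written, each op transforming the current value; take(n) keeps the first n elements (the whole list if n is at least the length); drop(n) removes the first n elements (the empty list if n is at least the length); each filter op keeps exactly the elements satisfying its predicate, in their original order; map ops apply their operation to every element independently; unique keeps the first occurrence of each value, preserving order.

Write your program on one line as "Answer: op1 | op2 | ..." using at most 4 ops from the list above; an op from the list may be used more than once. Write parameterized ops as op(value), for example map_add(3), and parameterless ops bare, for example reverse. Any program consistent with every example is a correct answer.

take(3) | sort_desc | filter_gt(2)

Check, running the answer program on each example:
  [-20, 24, -45, 45, -46, 24, -18, -39, 39, 9] -> [-20, 24, -45] -> [24, -20, -45] -> [24]
  [49, -46, -9, -33] -> [49, -46, -9] -> [49, -9, -46] -> [49]
  [-39, 8, 15, -32, -9, -11, 10, 35, -17] -> [-39, 8, 15] -> [15, 8, -39] -> [15, 8]
  [6, -25, 28, 21, -26, -41, -25, 47] -> [6, -25, 28] -> [28, 6, -25] -> [28, 6]
  [37, -47, -25, 3] -> [37, -47, -25] -> [37, -25, -47] -> [37]
  [33, -25, 25, 25, 0, 46] -> [33, -25, 25] -> [33, 25, -25] -> [33, 25]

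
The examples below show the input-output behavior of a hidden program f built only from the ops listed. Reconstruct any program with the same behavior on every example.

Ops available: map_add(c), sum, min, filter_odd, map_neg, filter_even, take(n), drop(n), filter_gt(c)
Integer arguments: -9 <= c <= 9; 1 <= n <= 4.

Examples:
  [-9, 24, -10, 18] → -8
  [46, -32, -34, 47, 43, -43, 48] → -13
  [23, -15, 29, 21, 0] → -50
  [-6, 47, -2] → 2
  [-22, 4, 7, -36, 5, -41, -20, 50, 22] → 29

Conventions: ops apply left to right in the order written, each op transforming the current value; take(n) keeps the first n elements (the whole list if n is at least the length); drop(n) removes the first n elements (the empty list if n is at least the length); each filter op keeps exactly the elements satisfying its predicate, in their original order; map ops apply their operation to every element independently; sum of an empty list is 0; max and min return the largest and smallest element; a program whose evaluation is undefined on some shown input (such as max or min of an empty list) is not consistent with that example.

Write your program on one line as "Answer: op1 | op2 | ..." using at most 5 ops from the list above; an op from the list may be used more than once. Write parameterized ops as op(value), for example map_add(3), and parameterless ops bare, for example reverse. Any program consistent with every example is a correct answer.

map_neg | take(4) | drop(2) | sum

Check, running the answer program on each example:
  [-9, 24, -10, 18] -> [9, -24, 10, -18] -> [9, -24, 10, -18] -> [10, -18] -> -8
  [46, -32, -34, 47, 43, -43, 48] -> [-46, 32, 34, -47, -43, 43, -48] -> [-46, 32, 34, -47] -> [34, -47] -> -13
  [23, -15, 29, 21, 0] -> [-23, 15, -29, -21, 0] -> [-23, 15, -29, -21] -> [-29, -21] -> -50
  [-6, 47, -2] -> [6, -47, 2] -> [6, -47, 2] -> [2] -> 2
  [-22, 4, 7, -36, 5, -41, -20, 50, 22] -> [22, -4, -7, 36, -5, 41, 20, -50, -22] -> [22, -4, -7, 36] -> [-7, 36] -> 29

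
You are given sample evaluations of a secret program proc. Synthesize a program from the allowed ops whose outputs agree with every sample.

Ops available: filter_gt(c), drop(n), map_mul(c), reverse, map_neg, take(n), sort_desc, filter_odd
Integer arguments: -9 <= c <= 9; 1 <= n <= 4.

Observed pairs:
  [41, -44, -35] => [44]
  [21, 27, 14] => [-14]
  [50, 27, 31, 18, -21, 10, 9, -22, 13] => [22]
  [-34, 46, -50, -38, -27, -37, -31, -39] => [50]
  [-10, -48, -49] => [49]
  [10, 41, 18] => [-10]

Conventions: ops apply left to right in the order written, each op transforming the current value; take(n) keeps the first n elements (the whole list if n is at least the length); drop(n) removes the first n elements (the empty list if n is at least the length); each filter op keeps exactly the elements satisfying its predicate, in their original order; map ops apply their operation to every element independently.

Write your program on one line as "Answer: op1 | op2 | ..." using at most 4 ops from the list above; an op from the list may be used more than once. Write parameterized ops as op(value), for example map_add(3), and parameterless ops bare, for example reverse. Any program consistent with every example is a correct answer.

sort_desc | map_neg | sort_desc | take(1)

Check, running the answer program on each example:
  [41, -44, -35] -> [41, -35, -44] -> [-41, 35, 44] -> [44, 35, -41] -> [44]
  [21, 27, 14] -> [27, 21, 14] -> [-27, -21, -14] -> [-14, -21, -27] -> [-14]
  [50, 27, 31, 18, -21, 10, 9, -22, 13] -> [50, 31, 27, 18, 13, 10, 9, -21, -22] -> [-50, -31, -27, -18, -13, -10, -9, 21, 22] -> [22, 21, -9, -10, -13, -18, -27, -31, -50] -> [22]
  [-34, 46, -50, -38, -27, -37, -31, -39] -> [46, -27, -31, -34, -37, -38, -39, -50] -> [-46, 27, 31, 34, 37, 38, 39, 50] -> [50, 39, 38, 37, 34, 31, 27, -46] -> [50]
  [-10, -48, -49] -> [-10, -48, -49] -> [10, 48, 49] -> [49, 48, 10] -> [49]
  [10, 41, 18] -> [41, 18, 10] -> [-41, -18, -10] -> [-10, -18, -41] -> [-10]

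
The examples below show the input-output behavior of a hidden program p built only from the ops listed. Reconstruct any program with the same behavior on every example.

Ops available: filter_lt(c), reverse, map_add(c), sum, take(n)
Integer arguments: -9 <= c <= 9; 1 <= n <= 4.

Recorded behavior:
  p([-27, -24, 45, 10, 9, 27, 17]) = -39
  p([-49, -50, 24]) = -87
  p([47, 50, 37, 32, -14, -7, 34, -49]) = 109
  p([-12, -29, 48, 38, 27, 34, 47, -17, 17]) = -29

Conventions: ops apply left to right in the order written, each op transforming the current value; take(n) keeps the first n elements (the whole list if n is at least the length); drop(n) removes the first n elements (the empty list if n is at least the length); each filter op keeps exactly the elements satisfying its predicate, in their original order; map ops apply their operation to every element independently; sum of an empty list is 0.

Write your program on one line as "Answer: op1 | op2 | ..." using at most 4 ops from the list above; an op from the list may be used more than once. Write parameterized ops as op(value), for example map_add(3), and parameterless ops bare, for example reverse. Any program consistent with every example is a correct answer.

take(2) | map_add(6) | sum

Check, running the answer program on each example:
  [-27, -24, 45, 10, 9, 27, 17] -> [-27, -24] -> [-21, -18] -> -39
  [-49, -50, 24] -> [-49, -50] -> [-43, -44] -> -87
  [47, 50, 37, 32, -14, -7, 34, -49] -> [47, 50] -> [53, 56] -> 109
  [-12, -29, 48, 38, 27, 34, 47, -17, 17] -> [-12, -29] -> [-6, -23] -> -29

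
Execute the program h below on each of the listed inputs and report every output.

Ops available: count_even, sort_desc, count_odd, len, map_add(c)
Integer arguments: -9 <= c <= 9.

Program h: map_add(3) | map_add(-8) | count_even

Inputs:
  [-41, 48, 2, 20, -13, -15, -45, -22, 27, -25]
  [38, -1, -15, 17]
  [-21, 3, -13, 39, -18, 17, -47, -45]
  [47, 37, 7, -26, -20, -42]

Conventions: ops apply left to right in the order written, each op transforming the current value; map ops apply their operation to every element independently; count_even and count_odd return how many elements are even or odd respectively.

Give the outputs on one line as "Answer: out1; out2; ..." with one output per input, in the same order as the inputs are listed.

6; 3; 7; 3

Execution, op by op:
  [-41, 48, 2, 20, -13, -15, -45, -22, 27, -25] -> [-38, 51, 5, 23, -10, -12, -42, -19, 30, -22] -> [-46, 43, -3, 15, -18, -20, -50, -27, 22, -30] -> 6
  [38, -1, -15, 17] -> [41, 2, -12, 20] -> [33, -6, -20, 12] -> 3
  [-21, 3, -13, 39, -18, 17, -47, -45] -> [-18, 6, -10, 42, -15, 20, -44, -42] -> [-26, -2, -18, 34, -23, 12, -52, -50] -> 7
  [47, 37, 7, -26, -20, -42] -> [50, 40, 10, -23, -17, -39] -> [42, 32, 2, -31, -25, -47] -> 3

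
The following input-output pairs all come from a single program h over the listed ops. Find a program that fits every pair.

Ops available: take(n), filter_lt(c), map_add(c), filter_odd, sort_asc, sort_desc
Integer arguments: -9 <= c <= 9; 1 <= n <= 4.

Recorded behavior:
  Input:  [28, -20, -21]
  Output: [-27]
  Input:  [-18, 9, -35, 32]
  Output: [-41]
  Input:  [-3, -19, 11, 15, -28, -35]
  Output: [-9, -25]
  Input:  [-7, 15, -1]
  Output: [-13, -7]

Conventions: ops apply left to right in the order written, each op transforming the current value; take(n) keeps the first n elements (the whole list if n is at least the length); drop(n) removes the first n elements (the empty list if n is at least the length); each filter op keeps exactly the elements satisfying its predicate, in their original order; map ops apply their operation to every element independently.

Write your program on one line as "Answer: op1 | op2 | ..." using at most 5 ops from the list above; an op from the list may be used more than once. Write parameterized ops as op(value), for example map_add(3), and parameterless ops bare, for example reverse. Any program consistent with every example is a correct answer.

filter_odd | take(3) | filter_lt(8) | map_add(-6)

Check, running the answer program on each example:
  [28, -20, -21] -> [-21] -> [-21] -> [-21] -> [-27]
  [-18, 9, -35, 32] -> [9, -35] -> [9, -35] -> [-35] -> [-41]
  [-3, -19, 11, 15, -28, -35] -> [-3, -19, 11, 15, -35] -> [-3, -19, 11] -> [-3, -19] -> [-9, -25]
  [-7, 15, -1] -> [-7, 15, -1] -> [-7, 15, -1] -> [-7, -1] -> [-13, -7]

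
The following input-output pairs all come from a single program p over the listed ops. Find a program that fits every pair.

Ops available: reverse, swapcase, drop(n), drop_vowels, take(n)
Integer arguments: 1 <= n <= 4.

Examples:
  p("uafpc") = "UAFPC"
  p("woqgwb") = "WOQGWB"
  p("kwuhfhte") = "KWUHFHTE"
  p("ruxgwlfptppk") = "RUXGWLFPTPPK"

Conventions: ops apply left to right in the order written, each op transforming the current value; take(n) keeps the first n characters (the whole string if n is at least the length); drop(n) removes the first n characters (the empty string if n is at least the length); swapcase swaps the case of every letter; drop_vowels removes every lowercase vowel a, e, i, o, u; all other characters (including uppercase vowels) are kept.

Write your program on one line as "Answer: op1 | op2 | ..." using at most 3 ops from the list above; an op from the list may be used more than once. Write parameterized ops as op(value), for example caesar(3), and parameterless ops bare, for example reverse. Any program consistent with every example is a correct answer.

reverse | swapcase | reverse

Check, running the answer program on each example:
  "uafpc" -> "cpfau" -> "CPFAU" -> "UAFPC"
  "woqgwb" -> "bwgqow" -> "BWGQOW" -> "WOQGWB"
  "kwuhfhte" -> "ethfhuwk" -> "ETHFHUWK" -> "KWUHFHTE"
  "ruxgwlfptppk" -> "kpptpflwgxur" -> "KPPTPFLWGXUR" -> "RUXGWLFPTPPK"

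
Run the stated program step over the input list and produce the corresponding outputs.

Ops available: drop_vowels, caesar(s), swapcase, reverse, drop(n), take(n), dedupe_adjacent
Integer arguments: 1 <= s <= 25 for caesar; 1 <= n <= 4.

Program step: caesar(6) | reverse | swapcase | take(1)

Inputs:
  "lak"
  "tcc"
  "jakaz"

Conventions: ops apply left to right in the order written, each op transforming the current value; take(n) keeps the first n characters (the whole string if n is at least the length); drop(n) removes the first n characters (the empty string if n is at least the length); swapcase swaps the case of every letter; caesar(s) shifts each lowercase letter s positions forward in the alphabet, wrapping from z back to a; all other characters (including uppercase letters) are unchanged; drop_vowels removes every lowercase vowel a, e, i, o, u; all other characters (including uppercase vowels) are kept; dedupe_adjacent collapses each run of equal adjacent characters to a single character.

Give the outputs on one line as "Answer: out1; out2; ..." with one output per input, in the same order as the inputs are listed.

"Q"; "I"; "F"

Execution, op by op:
  "lak" -> "rgq" -> "qgr" -> "QGR" -> "Q"
  "tcc" -> "zii" -> "iiz" -> "IIZ" -> "I"
  "jakaz" -> "pgqgf" -> "fgqgp" -> "FGQGP" -> "F"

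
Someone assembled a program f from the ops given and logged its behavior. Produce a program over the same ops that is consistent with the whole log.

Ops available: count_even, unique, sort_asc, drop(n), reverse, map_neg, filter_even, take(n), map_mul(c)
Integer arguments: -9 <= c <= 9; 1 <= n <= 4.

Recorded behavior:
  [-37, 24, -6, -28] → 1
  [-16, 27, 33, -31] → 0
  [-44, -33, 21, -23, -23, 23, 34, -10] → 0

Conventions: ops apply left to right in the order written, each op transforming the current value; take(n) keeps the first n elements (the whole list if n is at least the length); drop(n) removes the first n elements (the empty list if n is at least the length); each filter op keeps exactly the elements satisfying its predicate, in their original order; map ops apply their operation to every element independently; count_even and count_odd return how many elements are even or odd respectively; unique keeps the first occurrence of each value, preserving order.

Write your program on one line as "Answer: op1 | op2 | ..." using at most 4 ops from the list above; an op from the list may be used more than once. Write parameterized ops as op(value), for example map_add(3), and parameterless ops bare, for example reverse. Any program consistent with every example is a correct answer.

take(4) | map_mul(5) | drop(3) | count_even

Check, running the answer program on each example:
  [-37, 24, -6, -28] -> [-37, 24, -6, -28] -> [-185, 120, -30, -140] -> [-140] -> 1
  [-16, 27, 33, -31] -> [-16, 27, 33, -31] -> [-80, 135, 165, -155] -> [-155] -> 0
  [-44, -33, 21, -23, -23, 23, 34, -10] -> [-44, -33, 21, -23] -> [-220, -165, 105, -115] -> [-115] -> 0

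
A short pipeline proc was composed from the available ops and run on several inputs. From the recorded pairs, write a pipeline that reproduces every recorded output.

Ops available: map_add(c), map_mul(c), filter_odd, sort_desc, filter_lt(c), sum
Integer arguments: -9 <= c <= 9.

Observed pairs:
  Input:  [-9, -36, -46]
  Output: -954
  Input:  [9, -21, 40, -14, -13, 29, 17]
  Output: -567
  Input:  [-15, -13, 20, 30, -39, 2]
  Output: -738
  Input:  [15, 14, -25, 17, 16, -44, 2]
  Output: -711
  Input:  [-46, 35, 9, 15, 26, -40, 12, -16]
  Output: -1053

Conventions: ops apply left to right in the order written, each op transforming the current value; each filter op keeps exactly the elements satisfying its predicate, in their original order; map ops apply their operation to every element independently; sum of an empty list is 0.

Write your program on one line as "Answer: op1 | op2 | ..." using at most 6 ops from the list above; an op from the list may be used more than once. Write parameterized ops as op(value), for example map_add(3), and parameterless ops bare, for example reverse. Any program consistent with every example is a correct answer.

filter_lt(-5) | map_add(-5) | sort_desc | map_mul(9) | sum

Check, running the answer program on each example:
  [-9, -36, -46] -> [-9, -36, -46] -> [-14, -41, -51] -> [-14, -41, -51] -> [-126, -369, -459] -> -954
  [9, -21, 40, -14, -13, 29, 17] -> [-21, -14, -13] -> [-26, -19, -18] -> [-18, -19, -26] -> [-162, -171, -234] -> -567
  [-15, -13, 20, 30, -39, 2] -> [-15, -13, -39] -> [-20, -18, -44] -> [-18, -20, -44] -> [-162, -180, -396] -> -738
  [15, 14, -25, 17, 16, -44, 2] -> [-25, -44] -> [-30, -49] -> [-30, -49] -> [-270, -441] -> -711
  [-46, 35, 9, 15, 26, -40, 12, -16] -> [-46, -40, -16] -> [-51, -45, -21] -> [-21, -45, -51] -> [-189, -405, -459] -> -1053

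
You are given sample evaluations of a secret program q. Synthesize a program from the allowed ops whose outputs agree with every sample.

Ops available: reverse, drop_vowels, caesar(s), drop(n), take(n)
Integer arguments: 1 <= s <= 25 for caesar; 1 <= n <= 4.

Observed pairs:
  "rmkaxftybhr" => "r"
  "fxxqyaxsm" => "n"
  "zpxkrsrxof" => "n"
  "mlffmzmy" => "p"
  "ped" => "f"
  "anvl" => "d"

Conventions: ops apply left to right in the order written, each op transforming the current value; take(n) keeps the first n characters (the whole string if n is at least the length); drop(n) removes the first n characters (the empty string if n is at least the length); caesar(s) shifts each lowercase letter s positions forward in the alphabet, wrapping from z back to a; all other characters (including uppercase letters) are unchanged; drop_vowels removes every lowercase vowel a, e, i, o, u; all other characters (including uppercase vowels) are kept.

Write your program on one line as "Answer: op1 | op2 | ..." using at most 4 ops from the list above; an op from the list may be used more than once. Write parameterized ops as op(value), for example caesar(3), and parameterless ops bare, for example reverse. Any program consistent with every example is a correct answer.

reverse | caesar(16) | take(3) | drop(2)

Check, running the answer program on each example:
  "rmkaxftybhr" -> "rhbytfxakmr" -> "hxrojvnqach" -> "hxr" -> "r"
  "fxxqyaxsm" -> "msxayqxxf" -> "cinqognnv" -> "cin" -> "n"
  "zpxkrsrxof" -> "foxrsrkxpz" -> "venhihanfp" -> "ven" -> "n"
  "mlffmzmy" -> "ymzmfflm" -> "ocpcvvbc" -> "ocp" -> "p"
  "ped" -> "dep" -> "tuf" -> "tuf" -> "f"
  "anvl" -> "lvna" -> "bldq" -> "bld" -> "d"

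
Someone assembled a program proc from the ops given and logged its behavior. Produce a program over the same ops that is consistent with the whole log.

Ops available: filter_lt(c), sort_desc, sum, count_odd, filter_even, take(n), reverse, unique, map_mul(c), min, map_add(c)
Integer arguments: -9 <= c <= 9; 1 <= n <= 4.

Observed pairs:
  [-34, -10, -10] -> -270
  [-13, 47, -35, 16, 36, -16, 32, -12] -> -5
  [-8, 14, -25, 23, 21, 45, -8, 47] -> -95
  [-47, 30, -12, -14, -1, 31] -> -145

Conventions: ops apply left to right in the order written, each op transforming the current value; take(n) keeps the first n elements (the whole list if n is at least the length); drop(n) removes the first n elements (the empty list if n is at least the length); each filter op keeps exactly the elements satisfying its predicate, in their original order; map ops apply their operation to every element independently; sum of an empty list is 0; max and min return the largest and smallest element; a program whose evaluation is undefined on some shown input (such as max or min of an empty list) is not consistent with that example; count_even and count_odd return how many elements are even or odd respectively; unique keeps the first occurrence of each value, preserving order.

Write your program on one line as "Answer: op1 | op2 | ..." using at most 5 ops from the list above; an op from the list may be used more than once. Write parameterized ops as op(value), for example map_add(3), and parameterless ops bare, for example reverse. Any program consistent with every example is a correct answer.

map_mul(-5) | take(3) | map_mul(-1) | sum

Check, running the answer program on each example:
  [-34, -10, -10] -> [170, 50, 50] -> [170, 50, 50] -> [-170, -50, -50] -> -270
  [-13, 47, -35, 16, 36, -16, 32, -12] -> [65, -235, 175, -80, -180, 80, -160, 60] -> [65, -235, 175] -> [-65, 235, -175] -> -5
  [-8, 14, -25, 23, 21, 45, -8, 47] -> [40, -70, 125, -115, -105, -225, 40, -235] -> [40, -70, 125] -> [-40, 70, -125] -> -95
  [-47, 30, -12, -14, -1, 31] -> [235, -150, 60, 70, 5, -155] -> [235, -150, 60] -> [-235, 150, -60] -> -145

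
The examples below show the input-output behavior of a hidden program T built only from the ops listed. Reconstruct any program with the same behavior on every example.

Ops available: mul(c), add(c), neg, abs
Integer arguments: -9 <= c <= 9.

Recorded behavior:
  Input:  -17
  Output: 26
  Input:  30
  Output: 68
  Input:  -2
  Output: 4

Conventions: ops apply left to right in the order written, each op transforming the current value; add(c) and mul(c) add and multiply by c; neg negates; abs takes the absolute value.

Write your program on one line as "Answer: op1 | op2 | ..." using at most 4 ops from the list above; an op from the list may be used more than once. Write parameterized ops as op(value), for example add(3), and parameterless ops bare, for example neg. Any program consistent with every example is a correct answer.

mul(2) | add(8) | abs

Check, running the answer program on each example:
  -17 -> -34 -> -26 -> 26
  30 -> 60 -> 68 -> 68
  -2 -> -4 -> 4 -> 4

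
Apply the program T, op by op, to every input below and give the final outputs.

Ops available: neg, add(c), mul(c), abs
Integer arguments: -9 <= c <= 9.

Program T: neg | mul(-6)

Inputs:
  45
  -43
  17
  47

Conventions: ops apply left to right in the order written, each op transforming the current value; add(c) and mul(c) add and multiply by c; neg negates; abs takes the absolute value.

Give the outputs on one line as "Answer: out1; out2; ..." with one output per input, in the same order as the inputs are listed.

Execution, op by op:
  45 -> -45 -> 270
  -43 -> 43 -> -258
  17 -> -17 -> 102
  47 -> -47 -> 282

270; -258; 102; 282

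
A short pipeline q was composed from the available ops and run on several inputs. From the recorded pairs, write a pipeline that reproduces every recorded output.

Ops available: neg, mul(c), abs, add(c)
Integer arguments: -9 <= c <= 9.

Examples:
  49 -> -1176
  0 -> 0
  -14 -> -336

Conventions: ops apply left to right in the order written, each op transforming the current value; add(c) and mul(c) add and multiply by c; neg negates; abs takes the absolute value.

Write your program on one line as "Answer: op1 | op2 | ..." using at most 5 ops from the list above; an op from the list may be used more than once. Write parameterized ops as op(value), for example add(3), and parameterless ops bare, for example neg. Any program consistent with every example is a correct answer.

mul(-8) | neg | abs | mul(-3)

Check, running the answer program on each example:
  49 -> -392 -> 392 -> 392 -> -1176
  0 -> 0 -> 0 -> 0 -> 0
  -14 -> 112 -> -112 -> 112 -> -336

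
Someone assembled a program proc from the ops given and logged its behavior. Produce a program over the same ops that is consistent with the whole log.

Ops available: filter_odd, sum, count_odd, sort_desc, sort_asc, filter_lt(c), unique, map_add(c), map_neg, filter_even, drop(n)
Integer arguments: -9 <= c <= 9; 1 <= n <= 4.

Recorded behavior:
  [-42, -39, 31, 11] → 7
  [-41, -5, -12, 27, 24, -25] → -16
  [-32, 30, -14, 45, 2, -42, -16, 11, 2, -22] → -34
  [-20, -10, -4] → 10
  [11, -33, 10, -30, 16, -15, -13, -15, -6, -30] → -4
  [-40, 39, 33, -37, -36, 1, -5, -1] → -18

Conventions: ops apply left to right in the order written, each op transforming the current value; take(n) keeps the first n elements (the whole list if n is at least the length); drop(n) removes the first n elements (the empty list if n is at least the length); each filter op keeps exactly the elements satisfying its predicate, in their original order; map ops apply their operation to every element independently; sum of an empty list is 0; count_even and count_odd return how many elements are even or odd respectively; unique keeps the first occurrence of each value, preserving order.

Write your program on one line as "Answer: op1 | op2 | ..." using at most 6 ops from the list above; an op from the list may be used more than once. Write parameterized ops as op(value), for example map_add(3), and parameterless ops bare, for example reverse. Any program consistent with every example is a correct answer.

map_neg | map_add(-8) | sort_desc | unique | sum

Check, running the answer program on each example:
  [-42, -39, 31, 11] -> [42, 39, -31, -11] -> [34, 31, -39, -19] -> [34, 31, -19, -39] -> [34, 31, -19, -39] -> 7
  [-41, -5, -12, 27, 24, -25] -> [41, 5, 12, -27, -24, 25] -> [33, -3, 4, -35, -32, 17] -> [33, 17, 4, -3, -32, -35] -> [33, 17, 4, -3, -32, -35] -> -16
  [-32, 30, -14, 45, 2, -42, -16, 11, 2, -22] -> [32, -30, 14, -45, -2, 42, 16, -11, -2, 22] -> [24, -38, 6, -53, -10, 34, 8, -19, -10, 14] -> [34, 24, 14, 8, 6, -10, -10, -19, -38, -53] -> [34, 24, 14, 8, 6, -10, -19, -38, -53] -> -34
  [-20, -10, -4] -> [20, 10, 4] -> [12, 2, -4] -> [12, 2, -4] -> [12, 2, -4] -> 10
  [11, -33, 10, -30, 16, -15, -13, -15, -6, -30] -> [-11, 33, -10, 30, -16, 15, 13, 15, 6, 30] -> [-19, 25, -18, 22, -24, 7, 5, 7, -2, 22] -> [25, 22, 22, 7, 7, 5, -2, -18, -19, -24] -> [25, 22, 7, 5, -2, -18, -19, -24] -> -4
  [-40, 39, 33, -37, -36, 1, -5, -1] -> [40, -39, -33, 37, 36, -1, 5, 1] -> [32, -47, -41, 29, 28, -9, -3, -7] -> [32, 29, 28, -3, -7, -9, -41, -47] -> [32, 29, 28, -3, -7, -9, -41, -47] -> -18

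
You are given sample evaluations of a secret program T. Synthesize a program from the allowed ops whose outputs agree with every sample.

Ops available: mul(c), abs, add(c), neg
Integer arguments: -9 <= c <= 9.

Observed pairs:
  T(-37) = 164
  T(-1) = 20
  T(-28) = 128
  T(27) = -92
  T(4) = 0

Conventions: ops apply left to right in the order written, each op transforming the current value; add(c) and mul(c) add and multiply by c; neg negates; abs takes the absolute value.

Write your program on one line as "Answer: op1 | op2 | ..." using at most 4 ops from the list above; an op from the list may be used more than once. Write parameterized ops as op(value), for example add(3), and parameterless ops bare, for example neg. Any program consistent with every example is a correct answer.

neg | add(4) | neg | mul(-4)

Check, running the answer program on each example:
  -37 -> 37 -> 41 -> -41 -> 164
  -1 -> 1 -> 5 -> -5 -> 20
  -28 -> 28 -> 32 -> -32 -> 128
  27 -> -27 -> -23 -> 23 -> -92
  4 -> -4 -> 0 -> 0 -> 0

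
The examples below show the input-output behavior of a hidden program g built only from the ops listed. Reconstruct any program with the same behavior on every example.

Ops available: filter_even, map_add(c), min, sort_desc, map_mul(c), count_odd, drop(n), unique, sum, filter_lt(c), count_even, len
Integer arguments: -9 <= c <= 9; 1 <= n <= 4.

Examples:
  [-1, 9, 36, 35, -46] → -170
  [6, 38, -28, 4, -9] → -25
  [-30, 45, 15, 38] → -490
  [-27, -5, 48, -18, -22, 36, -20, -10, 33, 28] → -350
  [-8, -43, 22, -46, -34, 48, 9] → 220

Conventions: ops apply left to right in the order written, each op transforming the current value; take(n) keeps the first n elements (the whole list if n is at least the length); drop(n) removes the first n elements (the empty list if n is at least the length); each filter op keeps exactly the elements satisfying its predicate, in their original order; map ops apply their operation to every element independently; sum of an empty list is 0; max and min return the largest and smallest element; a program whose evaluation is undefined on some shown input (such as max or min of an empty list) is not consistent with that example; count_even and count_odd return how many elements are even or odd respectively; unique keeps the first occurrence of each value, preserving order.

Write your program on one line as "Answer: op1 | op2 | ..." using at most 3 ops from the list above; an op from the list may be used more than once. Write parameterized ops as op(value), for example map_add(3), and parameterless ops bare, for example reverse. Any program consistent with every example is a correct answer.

map_mul(-5) | drop(1) | sum

Check, running the answer program on each example:
  [-1, 9, 36, 35, -46] -> [5, -45, -180, -175, 230] -> [-45, -180, -175, 230] -> -170
  [6, 38, -28, 4, -9] -> [-30, -190, 140, -20, 45] -> [-190, 140, -20, 45] -> -25
  [-30, 45, 15, 38] -> [150, -225, -75, -190] -> [-225, -75, -190] -> -490
  [-27, -5, 48, -18, -22, 36, -20, -10, 33, 28] -> [135, 25, -240, 90, 110, -180, 100, 50, -165, -140] -> [25, -240, 90, 110, -180, 100, 50, -165, -140] -> -350
  [-8, -43, 22, -46, -34, 48, 9] -> [40, 215, -110, 230, 170, -240, -45] -> [215, -110, 230, 170, -240, -45] -> 220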